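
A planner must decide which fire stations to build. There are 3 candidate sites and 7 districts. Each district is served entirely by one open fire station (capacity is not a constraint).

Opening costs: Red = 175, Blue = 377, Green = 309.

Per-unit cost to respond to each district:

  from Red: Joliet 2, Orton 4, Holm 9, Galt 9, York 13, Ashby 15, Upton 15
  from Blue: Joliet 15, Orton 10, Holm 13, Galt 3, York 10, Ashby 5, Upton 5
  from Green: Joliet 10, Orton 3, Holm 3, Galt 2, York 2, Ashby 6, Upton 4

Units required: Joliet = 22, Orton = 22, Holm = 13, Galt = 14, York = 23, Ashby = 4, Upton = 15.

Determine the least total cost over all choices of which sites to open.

For any fixed open set, each district goes to its cheapest open site; total = fixed + service.
{Red, Green}: Joliet→Red 2·22=44, Orton→Green 3·22=66, Holm→Green 3·13=39, Galt→Green 2·14=28, York→Green 2·23=46, Ashby→Green 6·4=24, Upton→Green 4·15=60. Service 307; fixed 484; total 791.
{Green}: service 483 + fixed 309 = 792
{Red}: Joliet→Red 2·22=44, Orton→Red 4·22=88, Holm→Red 9·13=117, Galt→Red 9·14=126, York→Red 13·23=299, Ashby→Red 15·4=60, Upton→Red 15·15=225. Service 959; fixed 175; total 1134.
{Red, Blue, Green}: Joliet→Red 2·22=44, Orton→Green 3·22=66, Holm→Green 3·13=39, Galt→Green 2·14=28, York→Green 2·23=46, Ashby→Blue 5·4=20, Upton→Green 4·15=60. Service 303; fixed 861; total 1164.
No other subset beats 791.

Minimum total cost: 791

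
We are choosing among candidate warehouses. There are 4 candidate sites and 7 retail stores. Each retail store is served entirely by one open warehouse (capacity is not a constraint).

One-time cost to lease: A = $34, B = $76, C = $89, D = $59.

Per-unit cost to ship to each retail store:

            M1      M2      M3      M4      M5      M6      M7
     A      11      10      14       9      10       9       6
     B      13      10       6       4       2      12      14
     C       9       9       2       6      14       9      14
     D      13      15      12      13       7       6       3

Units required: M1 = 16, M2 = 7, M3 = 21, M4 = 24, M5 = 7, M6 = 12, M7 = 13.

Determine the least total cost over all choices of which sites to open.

Minimum total cost: 694

For any fixed open set, each retail store goes to its cheapest open site; total = fixed + service.
{B, C, D}: M1→C 9·16=144, M2→C 9·7=63, M3→C 2·21=42, M4→B 4·24=96, M5→B 2·7=14, M6→D 6·12=72, M7→D 3·13=39. Service 470; fixed 224; total 694.
{C, D}: service 553 + fixed 148 = 701
{A, B, C, D}: M1→C 9·16=144, M2→C 9·7=63, M3→C 2·21=42, M4→B 4·24=96, M5→B 2·7=14, M6→D 6·12=72, M7→D 3·13=39. Service 470; fixed 258; total 728.
{A}: service 1012 + fixed 34 = 1046
No other subset beats 694.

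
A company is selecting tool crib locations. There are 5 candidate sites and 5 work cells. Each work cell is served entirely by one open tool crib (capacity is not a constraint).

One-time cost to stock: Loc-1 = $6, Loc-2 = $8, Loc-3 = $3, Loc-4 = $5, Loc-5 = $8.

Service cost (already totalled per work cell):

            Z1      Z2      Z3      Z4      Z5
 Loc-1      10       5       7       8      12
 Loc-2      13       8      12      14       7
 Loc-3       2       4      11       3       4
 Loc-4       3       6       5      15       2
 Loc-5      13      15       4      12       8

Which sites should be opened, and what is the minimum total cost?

For any fixed open set, each work cell goes to its cheapest open site; total = fixed + service.
{Loc-3, Loc-4}: Z1→Loc-3 2, Z2→Loc-3 4, Z3→Loc-4 5, Z4→Loc-3 3, Z5→Loc-4 2. Service 16; fixed 8; total 24.
{Loc-3}: service 24 + fixed 3 = 27
{Loc-3, Loc-5}: Z1→Loc-3 2, Z2→Loc-3 4, Z3→Loc-5 4, Z4→Loc-3 3, Z5→Loc-3 4. Service 17; fixed 11; total 28.
{Loc-1, Loc-2, Loc-3, Loc-4, Loc-5}: service 15 + fixed 30 = 45
No other subset beats 24.

Open Loc-3 and Loc-4; minimum total cost 24.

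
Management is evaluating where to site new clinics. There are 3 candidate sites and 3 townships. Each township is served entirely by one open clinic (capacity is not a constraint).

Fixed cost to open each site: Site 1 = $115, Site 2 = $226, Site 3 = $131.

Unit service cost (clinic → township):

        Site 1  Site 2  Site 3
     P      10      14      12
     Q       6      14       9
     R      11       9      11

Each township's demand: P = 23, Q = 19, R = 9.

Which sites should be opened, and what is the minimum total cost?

Open Site 1 only; minimum total cost 558.

For any fixed open set, each township goes to its cheapest open site; total = fixed + service.
{Site 1}: P→Site 1 10·23=230, Q→Site 1 6·19=114, R→Site 1 11·9=99. Service 443; fixed 115; total 558.
{Site 3}: P→Site 3 12·23=276, Q→Site 3 9·19=171, R→Site 3 11·9=99. Service 546; fixed 131; total 677.
{Site 1, Site 3}: P→Site 1 10·23=230, Q→Site 1 6·19=114, R→Site 1 11·9=99. Service 443; fixed 246; total 689.
{Site 1, Site 2, Site 3}: service 425 + fixed 472 = 897
(All 7 nonempty subsets were checked; Site 1 only is lowest.)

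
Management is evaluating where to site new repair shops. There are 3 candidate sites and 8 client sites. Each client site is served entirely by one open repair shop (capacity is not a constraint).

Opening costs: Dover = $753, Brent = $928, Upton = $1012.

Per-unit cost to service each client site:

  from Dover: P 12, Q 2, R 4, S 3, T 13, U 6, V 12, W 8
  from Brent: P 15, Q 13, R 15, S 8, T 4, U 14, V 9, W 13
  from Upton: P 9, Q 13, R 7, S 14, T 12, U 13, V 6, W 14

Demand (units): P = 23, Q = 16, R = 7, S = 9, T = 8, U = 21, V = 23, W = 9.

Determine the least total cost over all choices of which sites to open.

For any fixed open set, each client site goes to its cheapest open site; total = fixed + service.
{Dover}: P→Dover 12·23=276, Q→Dover 2·16=32, R→Dover 4·7=28, S→Dover 3·9=27, T→Dover 13·8=104, U→Dover 6·21=126, V→Dover 12·23=276, W→Dover 8·9=72. Service 941; fixed 753; total 1694.
{Upton}: P→Upton 9·23=207, Q→Upton 13·16=208, R→Upton 7·7=49, S→Upton 14·9=126, T→Upton 12·8=96, U→Upton 13·21=273, V→Upton 6·23=138, W→Upton 14·9=126. Service 1223; fixed 1012; total 2235.
{Brent}: service 1380 + fixed 928 = 2308
{Dover, Brent, Upton}: P→Upton 9·23=207, Q→Dover 2·16=32, R→Dover 4·7=28, S→Dover 3·9=27, T→Brent 4·8=32, U→Dover 6·21=126, V→Upton 6·23=138, W→Dover 8·9=72. Service 662; fixed 2693; total 3355.
No other subset beats 1694.

Minimum total cost: 1694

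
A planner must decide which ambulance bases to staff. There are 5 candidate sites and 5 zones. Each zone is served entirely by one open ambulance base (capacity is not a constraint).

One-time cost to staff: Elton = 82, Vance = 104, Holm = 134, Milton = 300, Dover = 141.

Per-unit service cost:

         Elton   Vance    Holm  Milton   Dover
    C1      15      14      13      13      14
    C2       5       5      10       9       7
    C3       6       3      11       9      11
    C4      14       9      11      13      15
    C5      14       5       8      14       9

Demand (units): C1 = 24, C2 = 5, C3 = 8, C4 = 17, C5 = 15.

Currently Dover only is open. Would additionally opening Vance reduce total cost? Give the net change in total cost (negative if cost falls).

Yes — net change −132 (cost falls by 132).

Current service cost with {Dover}: 849.
Adding Vance: each zone re-picks its cheapest; new service cost 613, saving 236.
Extra fixed cost: 104. Net change = 104 − 236 = -132.
(Totals: 990 → 858.)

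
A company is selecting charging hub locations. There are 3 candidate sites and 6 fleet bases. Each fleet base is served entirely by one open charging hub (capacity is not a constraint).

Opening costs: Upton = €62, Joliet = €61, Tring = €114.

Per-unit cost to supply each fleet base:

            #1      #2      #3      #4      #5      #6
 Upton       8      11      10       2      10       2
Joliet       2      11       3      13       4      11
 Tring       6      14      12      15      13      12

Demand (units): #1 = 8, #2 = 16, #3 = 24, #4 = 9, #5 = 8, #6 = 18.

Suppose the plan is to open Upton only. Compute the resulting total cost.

Total cost: 676

Each fleet base is assigned to its cheapest site among the open ones.
{Upton}: #1→Upton 8·8=64, #2→Upton 11·16=176, #3→Upton 10·24=240, #4→Upton 2·9=18, #5→Upton 10·8=80, #6→Upton 2·18=36. Service 614; fixed 62; total 676.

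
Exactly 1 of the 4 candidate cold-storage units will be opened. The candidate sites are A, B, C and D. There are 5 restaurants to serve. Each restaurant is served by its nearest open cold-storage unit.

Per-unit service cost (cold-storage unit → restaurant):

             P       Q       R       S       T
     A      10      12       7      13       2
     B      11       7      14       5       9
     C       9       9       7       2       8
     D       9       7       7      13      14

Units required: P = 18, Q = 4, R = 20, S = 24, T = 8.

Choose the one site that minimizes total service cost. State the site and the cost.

With exactly 1 open, each restaurant uses its cheapest among the chosen.
{C}: P→C 9·18=162, Q→C 9·4=36, R→C 7·20=140, S→C 2·24=48, T→C 8·8=64. Service cost 450.
{A}: service cost 696
{B}: service cost 698
Among all 4 size-1 choices, {C} is lowest.

Choose C only; total service cost 450.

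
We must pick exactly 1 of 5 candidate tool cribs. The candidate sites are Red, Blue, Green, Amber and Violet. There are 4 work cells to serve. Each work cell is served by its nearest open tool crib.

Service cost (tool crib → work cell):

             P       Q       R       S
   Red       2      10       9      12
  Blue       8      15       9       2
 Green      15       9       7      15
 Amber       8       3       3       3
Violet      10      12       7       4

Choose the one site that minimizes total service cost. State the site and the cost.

Choose Amber only; total service cost 17.

With exactly 1 open, each work cell uses its cheapest among the chosen.
{Amber}: P→Amber 8, Q→Amber 3, R→Amber 3, S→Amber 3. Service cost 17.
{Red}: service cost 33
{Violet}: service cost 33
Among all 5 size-1 choices, {Amber} is lowest.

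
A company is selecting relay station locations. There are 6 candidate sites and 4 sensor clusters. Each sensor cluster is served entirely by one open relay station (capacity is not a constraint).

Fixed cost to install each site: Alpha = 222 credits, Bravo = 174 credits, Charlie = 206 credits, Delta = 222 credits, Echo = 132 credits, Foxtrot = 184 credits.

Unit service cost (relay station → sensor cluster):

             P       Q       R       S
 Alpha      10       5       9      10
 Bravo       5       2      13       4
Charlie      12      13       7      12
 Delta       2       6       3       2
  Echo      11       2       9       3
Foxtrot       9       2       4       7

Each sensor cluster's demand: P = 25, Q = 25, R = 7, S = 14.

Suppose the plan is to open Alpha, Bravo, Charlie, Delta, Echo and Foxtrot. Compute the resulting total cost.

Total cost: 1289

Each sensor cluster is assigned to its cheapest site among the open ones.
{Alpha, Bravo, Charlie, Delta, Echo, Foxtrot}: P→Delta 2·25=50, Q→Bravo 2·25=50, R→Delta 3·7=21, S→Delta 2·14=28. Service 149; fixed 1140; total 1289.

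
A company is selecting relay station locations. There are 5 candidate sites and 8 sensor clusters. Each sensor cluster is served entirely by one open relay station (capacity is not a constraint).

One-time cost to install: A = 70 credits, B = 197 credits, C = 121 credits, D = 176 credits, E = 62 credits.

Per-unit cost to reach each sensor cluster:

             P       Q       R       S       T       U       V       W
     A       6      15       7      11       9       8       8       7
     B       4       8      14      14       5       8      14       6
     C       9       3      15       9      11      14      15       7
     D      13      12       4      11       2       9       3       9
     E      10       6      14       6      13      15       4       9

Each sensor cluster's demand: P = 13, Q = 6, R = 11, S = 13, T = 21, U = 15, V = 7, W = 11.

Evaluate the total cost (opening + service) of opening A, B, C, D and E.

Each sensor cluster is assigned to its cheapest site among the open ones.
{A, B, C, D, E}: P→B 4·13=52, Q→C 3·6=18, R→D 4·11=44, S→E 6·13=78, T→D 2·21=42, U→A 8·15=120, V→D 3·7=21, W→B 6·11=66. Service 441; fixed 626; total 1067.

Total cost: 1067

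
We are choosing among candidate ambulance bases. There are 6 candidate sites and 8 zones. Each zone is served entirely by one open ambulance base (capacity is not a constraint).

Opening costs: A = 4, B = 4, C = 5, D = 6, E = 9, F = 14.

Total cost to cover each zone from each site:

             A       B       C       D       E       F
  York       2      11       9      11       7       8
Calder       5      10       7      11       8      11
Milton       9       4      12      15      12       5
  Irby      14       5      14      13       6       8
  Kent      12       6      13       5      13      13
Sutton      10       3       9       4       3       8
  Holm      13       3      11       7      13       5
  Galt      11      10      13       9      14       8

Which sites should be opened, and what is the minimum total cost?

Open A and B; minimum total cost 46.

For any fixed open set, each zone goes to its cheapest open site; total = fixed + service.
{A, B}: York→A 2, Calder→A 5, Milton→B 4, Irby→B 5, Kent→B 6, Sutton→B 3, Holm→B 3, Galt→B 10. Service 38; fixed 8; total 46.
{A, B, D}: service 36 + fixed 14 = 50
{A, B, C}: York→A 2, Calder→A 5, Milton→B 4, Irby→B 5, Kent→B 6, Sutton→B 3, Holm→B 3, Galt→B 10. Service 38; fixed 13; total 51.
{A, B, C, D, E, F}: service 35 + fixed 42 = 77
No other subset beats 46.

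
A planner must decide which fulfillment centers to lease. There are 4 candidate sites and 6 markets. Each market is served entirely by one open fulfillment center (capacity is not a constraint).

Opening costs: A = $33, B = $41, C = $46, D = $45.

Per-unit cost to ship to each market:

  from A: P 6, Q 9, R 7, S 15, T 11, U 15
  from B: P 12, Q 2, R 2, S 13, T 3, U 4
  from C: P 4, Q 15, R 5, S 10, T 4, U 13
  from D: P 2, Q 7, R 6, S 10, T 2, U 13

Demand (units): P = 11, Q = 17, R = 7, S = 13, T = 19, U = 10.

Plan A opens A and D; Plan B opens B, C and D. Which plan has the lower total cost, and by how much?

Plan A: {A, D}: P→D 2·11=22, Q→D 7·17=119, R→D 6·7=42, S→D 10·13=130, T→D 2·19=38, U→D 13·10=130. Service 481; fixed 78; total 559.
Plan B: {B, C, D}: P→D 2·11=22, Q→B 2·17=34, R→B 2·7=14, S→C 10·13=130, T→D 2·19=38, U→B 4·10=40. Service 278; fixed 132; total 410.
Difference: |559 − 410| = 149.

Plan B is cheaper by 149.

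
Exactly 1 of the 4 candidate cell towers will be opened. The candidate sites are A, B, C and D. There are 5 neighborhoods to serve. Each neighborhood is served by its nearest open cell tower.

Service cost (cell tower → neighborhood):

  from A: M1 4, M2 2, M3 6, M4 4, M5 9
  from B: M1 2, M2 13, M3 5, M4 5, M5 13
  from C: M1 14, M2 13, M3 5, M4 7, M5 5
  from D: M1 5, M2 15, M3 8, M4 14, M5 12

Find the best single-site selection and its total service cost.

Choose A only; total service cost 25.

With exactly 1 open, each neighborhood uses its cheapest among the chosen.
{A}: M1→A 4, M2→A 2, M3→A 6, M4→A 4, M5→A 9. Service cost 25.
{B}: service cost 38
{C}: service cost 44
Among all 4 size-1 choices, {A} is lowest.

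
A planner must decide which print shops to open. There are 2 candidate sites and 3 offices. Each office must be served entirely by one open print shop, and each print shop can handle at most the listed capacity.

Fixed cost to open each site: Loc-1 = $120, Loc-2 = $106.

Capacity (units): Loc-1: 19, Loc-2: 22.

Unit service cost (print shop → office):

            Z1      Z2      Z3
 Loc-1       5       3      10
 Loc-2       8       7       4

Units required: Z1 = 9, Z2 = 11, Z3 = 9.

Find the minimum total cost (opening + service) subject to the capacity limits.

Open {Loc-1, Loc-2}: Z1→Loc-2 8·9=72, Z2→Loc-1 3·11=33, Z3→Loc-2 4·9=36.
Loads: Loc-1 carries 11/19, Loc-2 carries 18/22. Service 141; fixed 226; total 367.
Next best feasible plan costs 384.

Minimum total cost: 367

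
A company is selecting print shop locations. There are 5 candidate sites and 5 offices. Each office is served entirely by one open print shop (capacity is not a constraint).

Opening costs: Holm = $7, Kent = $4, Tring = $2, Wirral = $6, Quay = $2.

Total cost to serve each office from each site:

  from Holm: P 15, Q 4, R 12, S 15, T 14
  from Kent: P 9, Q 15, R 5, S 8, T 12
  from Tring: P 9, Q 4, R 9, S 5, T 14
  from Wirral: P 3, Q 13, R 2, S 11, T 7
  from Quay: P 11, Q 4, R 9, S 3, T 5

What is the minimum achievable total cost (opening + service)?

For any fixed open set, each office goes to its cheapest open site; total = fixed + service.
{Wirral, Quay}: P→Wirral 3, Q→Quay 4, R→Wirral 2, S→Quay 3, T→Quay 5. Service 17; fixed 8; total 25.
{Tring, Wirral, Quay}: P→Wirral 3, Q→Tring 4, R→Wirral 2, S→Quay 3, T→Quay 5. Service 17; fixed 10; total 27.
{Kent, Wirral, Quay}: service 17 + fixed 12 = 29
{Holm, Kent, Tring, Wirral, Quay}: P→Wirral 3, Q→Holm 4, R→Wirral 2, S→Quay 3, T→Quay 5. Service 17; fixed 21; total 38.
No other subset beats 25.

Minimum total cost: 25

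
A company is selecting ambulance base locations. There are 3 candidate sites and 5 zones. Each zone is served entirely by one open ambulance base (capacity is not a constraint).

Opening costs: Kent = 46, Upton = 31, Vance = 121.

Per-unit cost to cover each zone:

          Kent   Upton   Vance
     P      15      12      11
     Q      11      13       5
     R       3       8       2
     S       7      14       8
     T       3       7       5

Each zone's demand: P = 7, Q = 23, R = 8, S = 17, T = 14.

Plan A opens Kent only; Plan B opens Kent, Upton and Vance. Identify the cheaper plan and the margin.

Plan B is cheaper by 22.

Plan A: {Kent}: P→Kent 15·7=105, Q→Kent 11·23=253, R→Kent 3·8=24, S→Kent 7·17=119, T→Kent 3·14=42. Service 543; fixed 46; total 589.
Plan B: {Kent, Upton, Vance}: P→Vance 11·7=77, Q→Vance 5·23=115, R→Vance 2·8=16, S→Kent 7·17=119, T→Kent 3·14=42. Service 369; fixed 198; total 567.
Difference: |589 − 567| = 22.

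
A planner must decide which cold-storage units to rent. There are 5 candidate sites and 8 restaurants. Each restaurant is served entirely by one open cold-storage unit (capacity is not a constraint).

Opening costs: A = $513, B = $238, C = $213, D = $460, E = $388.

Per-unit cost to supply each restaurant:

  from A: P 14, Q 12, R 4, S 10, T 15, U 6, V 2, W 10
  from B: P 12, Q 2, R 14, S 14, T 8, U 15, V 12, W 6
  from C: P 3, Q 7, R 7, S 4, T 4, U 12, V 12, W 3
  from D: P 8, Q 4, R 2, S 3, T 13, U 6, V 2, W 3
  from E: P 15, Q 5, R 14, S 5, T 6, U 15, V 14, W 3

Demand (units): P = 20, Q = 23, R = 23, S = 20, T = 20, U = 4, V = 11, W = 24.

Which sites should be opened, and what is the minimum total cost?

For any fixed open set, each restaurant goes to its cheapest open site; total = fixed + service.
{C}: P→C 3·20=60, Q→C 7·23=161, R→C 7·23=161, S→C 4·20=80, T→C 4·20=80, U→C 12·4=48, V→C 12·11=132, W→C 3·24=72. Service 794; fixed 213; total 1007.
{C, D}: service 456 + fixed 673 = 1129
{B, C}: service 679 + fixed 451 = 1130
{A, B, C, D, E}: P→C 3·20=60, Q→B 2·23=46, R→D 2·23=46, S→D 3·20=60, T→C 4·20=80, U→A 6·4=24, V→A 2·11=22, W→C 3·24=72. Service 410; fixed 1812; total 2222.
No other subset beats 1007.

Open C only; minimum total cost 1007.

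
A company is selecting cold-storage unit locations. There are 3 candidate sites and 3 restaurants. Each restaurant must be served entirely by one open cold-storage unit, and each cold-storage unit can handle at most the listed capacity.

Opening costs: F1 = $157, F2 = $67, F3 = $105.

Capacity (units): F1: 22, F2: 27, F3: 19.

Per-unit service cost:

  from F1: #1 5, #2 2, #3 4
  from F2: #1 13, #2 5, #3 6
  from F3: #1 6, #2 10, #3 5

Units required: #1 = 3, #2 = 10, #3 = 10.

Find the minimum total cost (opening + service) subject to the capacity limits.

Open {F2}: #1→F2 13·3=39, #2→F2 5·10=50, #3→F2 6·10=60.
Loads: F2 carries 23/27. Service 149; fixed 67; total 216.
Next best feasible plan costs 290.

Minimum total cost: 216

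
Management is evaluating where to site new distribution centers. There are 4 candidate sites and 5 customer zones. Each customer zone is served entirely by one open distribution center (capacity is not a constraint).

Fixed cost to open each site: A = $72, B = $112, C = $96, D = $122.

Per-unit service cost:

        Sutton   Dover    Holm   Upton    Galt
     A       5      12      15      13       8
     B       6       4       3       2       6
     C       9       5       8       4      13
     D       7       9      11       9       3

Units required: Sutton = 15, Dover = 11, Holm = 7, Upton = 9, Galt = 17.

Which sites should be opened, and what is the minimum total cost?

For any fixed open set, each customer zone goes to its cheapest open site; total = fixed + service.
{B}: Sutton→B 6·15=90, Dover→B 4·11=44, Holm→B 3·7=21, Upton→B 2·9=18, Galt→B 6·17=102. Service 275; fixed 112; total 387.
{A, B}: Sutton→A 5·15=75, Dover→B 4·11=44, Holm→B 3·7=21, Upton→B 2·9=18, Galt→B 6·17=102. Service 260; fixed 184; total 444.
{B, D}: service 224 + fixed 234 = 458
{A, B, C, D}: service 209 + fixed 402 = 611
(All 15 nonempty subsets were checked; B only is lowest.)

Open B only; minimum total cost 387.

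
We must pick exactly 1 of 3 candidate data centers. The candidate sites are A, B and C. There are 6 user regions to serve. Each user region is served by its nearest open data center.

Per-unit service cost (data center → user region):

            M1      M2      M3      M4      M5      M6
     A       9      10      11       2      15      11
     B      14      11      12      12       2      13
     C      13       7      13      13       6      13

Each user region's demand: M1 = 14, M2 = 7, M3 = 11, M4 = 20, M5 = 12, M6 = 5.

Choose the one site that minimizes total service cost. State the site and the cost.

With exactly 1 open, each user region uses its cheapest among the chosen.
{A}: M1→A 9·14=126, M2→A 10·7=70, M3→A 11·11=121, M4→A 2·20=40, M5→A 15·12=180, M6→A 11·5=55. Service cost 592.
{B}: service cost 734
{C}: service cost 771
Among all 3 size-1 choices, {A} is lowest.

Choose A only; total service cost 592.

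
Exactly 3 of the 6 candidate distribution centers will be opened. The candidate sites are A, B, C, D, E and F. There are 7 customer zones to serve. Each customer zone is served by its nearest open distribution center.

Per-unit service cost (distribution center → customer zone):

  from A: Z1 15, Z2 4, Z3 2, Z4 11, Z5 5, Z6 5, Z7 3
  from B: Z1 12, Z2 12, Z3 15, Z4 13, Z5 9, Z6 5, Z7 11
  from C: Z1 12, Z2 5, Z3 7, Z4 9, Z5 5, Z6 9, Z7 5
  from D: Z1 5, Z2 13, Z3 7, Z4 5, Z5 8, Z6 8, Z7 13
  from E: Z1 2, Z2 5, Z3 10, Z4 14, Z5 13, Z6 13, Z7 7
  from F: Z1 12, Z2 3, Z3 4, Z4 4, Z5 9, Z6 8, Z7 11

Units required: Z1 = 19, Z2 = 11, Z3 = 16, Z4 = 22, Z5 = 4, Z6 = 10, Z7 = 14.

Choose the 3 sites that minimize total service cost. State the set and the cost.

Choose A, E and F; total service cost 303.

With exactly 3 open, each customer zone uses its cheapest among the chosen.
{A, E, F}: Z1→E 2·19=38, Z2→F 3·11=33, Z3→A 2·16=32, Z4→F 4·22=88, Z5→A 5·4=20, Z6→A 5·10=50, Z7→A 3·14=42. Service cost 303.
{A, D, E}: service cost 336
{A, D, F}: service cost 360
Among all 20 size-3 choices, {A, E, F} is lowest.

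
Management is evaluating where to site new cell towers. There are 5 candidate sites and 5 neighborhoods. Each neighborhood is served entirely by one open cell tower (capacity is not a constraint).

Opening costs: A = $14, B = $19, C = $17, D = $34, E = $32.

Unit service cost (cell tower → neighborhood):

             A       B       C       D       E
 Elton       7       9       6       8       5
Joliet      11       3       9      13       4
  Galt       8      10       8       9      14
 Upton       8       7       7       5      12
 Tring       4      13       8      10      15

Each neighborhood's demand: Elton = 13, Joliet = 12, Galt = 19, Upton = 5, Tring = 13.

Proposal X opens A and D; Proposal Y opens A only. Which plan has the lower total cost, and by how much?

Proposal Y is cheaper by 19.

Proposal X: {A, D}: Elton→A 7·13=91, Joliet→A 11·12=132, Galt→A 8·19=152, Upton→D 5·5=25, Tring→A 4·13=52. Service 452; fixed 48; total 500.
Proposal Y: {A}: Elton→A 7·13=91, Joliet→A 11·12=132, Galt→A 8·19=152, Upton→A 8·5=40, Tring→A 4·13=52. Service 467; fixed 14; total 481.
Difference: |500 − 481| = 19.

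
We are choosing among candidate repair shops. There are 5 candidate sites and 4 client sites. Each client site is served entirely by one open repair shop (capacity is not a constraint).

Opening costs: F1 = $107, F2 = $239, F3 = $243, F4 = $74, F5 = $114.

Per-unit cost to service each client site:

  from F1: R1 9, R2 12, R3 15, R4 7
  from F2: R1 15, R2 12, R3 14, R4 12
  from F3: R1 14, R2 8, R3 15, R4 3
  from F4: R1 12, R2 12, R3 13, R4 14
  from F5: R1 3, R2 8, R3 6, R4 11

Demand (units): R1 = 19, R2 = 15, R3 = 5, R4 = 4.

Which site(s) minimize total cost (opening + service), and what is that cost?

Open F5 only; minimum total cost 365.

For any fixed open set, each client site goes to its cheapest open site; total = fixed + service.
{F5}: R1→F5 3·19=57, R2→F5 8·15=120, R3→F5 6·5=30, R4→F5 11·4=44. Service 251; fixed 114; total 365.
{F4, F5}: service 251 + fixed 188 = 439
{F1, F5}: service 235 + fixed 221 = 456
{F1, F2, F3, F4, F5}: service 219 + fixed 777 = 996
No other subset beats 365.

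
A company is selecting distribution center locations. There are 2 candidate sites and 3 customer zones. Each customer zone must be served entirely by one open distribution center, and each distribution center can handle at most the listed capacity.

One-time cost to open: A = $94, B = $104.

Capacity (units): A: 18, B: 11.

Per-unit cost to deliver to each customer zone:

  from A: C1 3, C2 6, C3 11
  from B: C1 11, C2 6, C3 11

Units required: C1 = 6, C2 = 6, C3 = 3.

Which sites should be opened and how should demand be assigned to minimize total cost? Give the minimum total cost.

Open {A}: C1→A 3·6=18, C2→A 6·6=36, C3→A 11·3=33.
Loads: A carries 15/18. Service 87; fixed 94; total 181.
Next best feasible plan costs 285.

Minimum total cost: 181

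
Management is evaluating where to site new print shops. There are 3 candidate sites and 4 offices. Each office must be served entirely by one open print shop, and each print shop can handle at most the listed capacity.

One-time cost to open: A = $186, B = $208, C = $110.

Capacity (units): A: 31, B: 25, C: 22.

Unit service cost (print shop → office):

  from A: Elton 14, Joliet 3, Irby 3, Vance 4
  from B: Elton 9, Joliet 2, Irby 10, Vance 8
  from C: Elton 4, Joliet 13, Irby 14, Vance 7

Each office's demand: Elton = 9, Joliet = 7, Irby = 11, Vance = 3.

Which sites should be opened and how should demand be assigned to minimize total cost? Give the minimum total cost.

Minimum total cost: 378

Open {A}: Elton→A 14·9=126, Joliet→A 3·7=21, Irby→A 3·11=33, Vance→A 4·3=12.
Loads: A carries 30/31. Service 192; fixed 186; total 378.
Next best feasible plan costs 398.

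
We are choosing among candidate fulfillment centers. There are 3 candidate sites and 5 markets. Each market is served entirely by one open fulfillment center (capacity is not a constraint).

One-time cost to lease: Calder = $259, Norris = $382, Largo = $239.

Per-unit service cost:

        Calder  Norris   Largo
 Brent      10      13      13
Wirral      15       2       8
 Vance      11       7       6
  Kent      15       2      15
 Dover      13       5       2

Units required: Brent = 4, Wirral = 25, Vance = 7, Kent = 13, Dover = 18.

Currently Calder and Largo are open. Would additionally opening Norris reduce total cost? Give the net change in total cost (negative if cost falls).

No — net change +63 (cost rises by 63).

Current service cost with {Calder, Largo}: 513.
Adding Norris: each market re-picks its cheapest; new service cost 194, saving 319.
Extra fixed cost: 382. Net change = 382 − 319 = 63.
(Totals: 1011 → 1074.)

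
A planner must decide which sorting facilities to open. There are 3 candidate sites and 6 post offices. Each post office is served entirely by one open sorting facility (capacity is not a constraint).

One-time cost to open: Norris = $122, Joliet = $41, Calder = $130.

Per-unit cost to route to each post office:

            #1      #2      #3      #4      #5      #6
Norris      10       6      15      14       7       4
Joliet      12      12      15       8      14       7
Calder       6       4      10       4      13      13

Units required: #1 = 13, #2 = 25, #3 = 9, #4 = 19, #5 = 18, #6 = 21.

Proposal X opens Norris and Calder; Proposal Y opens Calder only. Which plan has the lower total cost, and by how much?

Proposal X is cheaper by 175.

Proposal X: {Norris, Calder}: #1→Calder 6·13=78, #2→Calder 4·25=100, #3→Calder 10·9=90, #4→Calder 4·19=76, #5→Norris 7·18=126, #6→Norris 4·21=84. Service 554; fixed 252; total 806.
Proposal Y: {Calder}: #1→Calder 6·13=78, #2→Calder 4·25=100, #3→Calder 10·9=90, #4→Calder 4·19=76, #5→Calder 13·18=234, #6→Calder 13·21=273. Service 851; fixed 130; total 981.
Difference: |806 − 981| = 175.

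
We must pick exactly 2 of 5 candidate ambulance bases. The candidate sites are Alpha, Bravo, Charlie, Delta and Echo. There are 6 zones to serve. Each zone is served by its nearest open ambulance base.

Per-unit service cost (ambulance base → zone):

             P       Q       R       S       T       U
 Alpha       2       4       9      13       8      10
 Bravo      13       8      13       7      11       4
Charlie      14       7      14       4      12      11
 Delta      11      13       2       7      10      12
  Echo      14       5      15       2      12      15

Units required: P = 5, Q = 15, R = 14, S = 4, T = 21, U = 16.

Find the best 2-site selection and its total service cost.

With exactly 2 open, each zone uses its cheapest among the chosen.
{Alpha, Delta}: P→Alpha 2·5=10, Q→Alpha 4·15=60, R→Delta 2·14=28, S→Delta 7·4=28, T→Alpha 8·21=168, U→Alpha 10·16=160. Service cost 454.
{Alpha, Bravo}: service cost 456
{Bravo, Delta}: service cost 505
Among all 10 size-2 choices, {Alpha, Delta} is lowest.

Choose Alpha and Delta; total service cost 454.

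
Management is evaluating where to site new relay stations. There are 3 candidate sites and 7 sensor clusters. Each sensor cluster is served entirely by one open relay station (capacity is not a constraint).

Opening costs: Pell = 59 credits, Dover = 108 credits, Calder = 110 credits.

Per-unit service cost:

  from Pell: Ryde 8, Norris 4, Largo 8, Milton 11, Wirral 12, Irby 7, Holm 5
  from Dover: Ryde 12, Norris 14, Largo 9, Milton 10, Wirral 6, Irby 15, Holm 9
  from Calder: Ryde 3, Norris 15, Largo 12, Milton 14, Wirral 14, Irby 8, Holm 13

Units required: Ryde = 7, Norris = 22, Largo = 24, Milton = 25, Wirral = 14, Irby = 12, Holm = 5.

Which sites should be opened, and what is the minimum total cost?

For any fixed open set, each sensor cluster goes to its cheapest open site; total = fixed + service.
{Pell, Dover}: Ryde→Pell 8·7=56, Norris→Pell 4·22=88, Largo→Pell 8·24=192, Milton→Dover 10·25=250, Wirral→Dover 6·14=84, Irby→Pell 7·12=84, Holm→Pell 5·5=25. Service 779; fixed 167; total 946.
{Pell}: Ryde→Pell 8·7=56, Norris→Pell 4·22=88, Largo→Pell 8·24=192, Milton→Pell 11·25=275, Wirral→Pell 12·14=168, Irby→Pell 7·12=84, Holm→Pell 5·5=25. Service 888; fixed 59; total 947.
{Pell, Dover, Calder}: Ryde→Calder 3·7=21, Norris→Pell 4·22=88, Largo→Pell 8·24=192, Milton→Dover 10·25=250, Wirral→Dover 6·14=84, Irby→Pell 7·12=84, Holm→Pell 5·5=25. Service 744; fixed 277; total 1021.
No other subset beats 946.

Open Pell and Dover; minimum total cost 946.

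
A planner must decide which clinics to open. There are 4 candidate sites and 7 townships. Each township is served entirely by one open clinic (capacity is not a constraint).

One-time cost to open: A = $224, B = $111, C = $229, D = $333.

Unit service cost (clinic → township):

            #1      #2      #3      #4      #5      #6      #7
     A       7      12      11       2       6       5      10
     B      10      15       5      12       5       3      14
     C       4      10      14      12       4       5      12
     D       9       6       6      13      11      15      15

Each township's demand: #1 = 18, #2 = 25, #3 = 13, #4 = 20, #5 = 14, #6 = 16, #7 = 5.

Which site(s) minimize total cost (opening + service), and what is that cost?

For any fixed open set, each township goes to its cheapest open site; total = fixed + service.
{A, B}: #1→A 7·18=126, #2→A 12·25=300, #3→B 5·13=65, #4→A 2·20=40, #5→B 5·14=70, #6→B 3·16=48, #7→A 10·5=50. Service 699; fixed 335; total 1034.
{A}: #1→A 7·18=126, #2→A 12·25=300, #3→A 11·13=143, #4→A 2·20=40, #5→A 6·14=84, #6→A 5·16=80, #7→A 10·5=50. Service 823; fixed 224; total 1047.
{B, C}: #1→C 4·18=72, #2→C 10·25=250, #3→B 5·13=65, #4→B 12·20=240, #5→C 4·14=56, #6→B 3·16=48, #7→C 12·5=60. Service 791; fixed 340; total 1131.
{A, B, C, D}: #1→C 4·18=72, #2→D 6·25=150, #3→B 5·13=65, #4→A 2·20=40, #5→C 4·14=56, #6→B 3·16=48, #7→A 10·5=50. Service 481; fixed 897; total 1378.
No other subset beats 1034.

Open A and B; minimum total cost 1034.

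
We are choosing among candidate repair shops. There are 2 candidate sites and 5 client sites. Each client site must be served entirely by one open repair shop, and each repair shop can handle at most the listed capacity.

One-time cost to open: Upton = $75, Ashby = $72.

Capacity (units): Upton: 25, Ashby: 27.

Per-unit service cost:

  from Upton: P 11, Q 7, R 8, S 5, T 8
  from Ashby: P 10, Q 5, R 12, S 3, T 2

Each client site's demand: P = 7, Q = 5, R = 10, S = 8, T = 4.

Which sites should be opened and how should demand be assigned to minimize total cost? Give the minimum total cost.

Minimum total cost: 354

Open {Upton, Ashby}: P→Ashby 10·7=70, Q→Ashby 5·5=25, R→Upton 8·10=80, S→Ashby 3·8=24, T→Ashby 2·4=8.
Loads: Upton carries 10/25, Ashby carries 24/27. Service 207; fixed 147; total 354.
Next best feasible plan costs 361.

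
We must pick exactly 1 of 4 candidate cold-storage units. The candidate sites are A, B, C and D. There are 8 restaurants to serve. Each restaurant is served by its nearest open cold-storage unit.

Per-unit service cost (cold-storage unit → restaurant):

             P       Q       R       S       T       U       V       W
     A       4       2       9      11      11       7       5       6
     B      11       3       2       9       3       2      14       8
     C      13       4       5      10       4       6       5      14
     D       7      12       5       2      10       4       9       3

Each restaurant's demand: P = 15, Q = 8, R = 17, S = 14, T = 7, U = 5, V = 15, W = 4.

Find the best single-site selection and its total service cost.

Choose D only; total service cost 551.

With exactly 1 open, each restaurant uses its cheapest among the chosen.
{D}: P→D 7·15=105, Q→D 12·8=96, R→D 5·17=85, S→D 2·14=28, T→D 10·7=70, U→D 4·5=20, V→D 9·15=135, W→D 3·4=12. Service cost 551.
{A}: service cost 594
{B}: service cost 622
Among all 4 size-1 choices, {D} is lowest.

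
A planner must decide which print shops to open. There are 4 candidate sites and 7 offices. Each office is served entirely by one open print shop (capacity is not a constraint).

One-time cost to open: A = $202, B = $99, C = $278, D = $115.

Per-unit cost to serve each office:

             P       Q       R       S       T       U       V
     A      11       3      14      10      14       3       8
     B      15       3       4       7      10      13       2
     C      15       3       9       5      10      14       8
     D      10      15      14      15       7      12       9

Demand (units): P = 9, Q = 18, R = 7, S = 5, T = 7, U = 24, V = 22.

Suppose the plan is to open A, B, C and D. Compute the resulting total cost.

Each office is assigned to its cheapest site among the open ones.
{A, B, C, D}: P→D 10·9=90, Q→A 3·18=54, R→B 4·7=28, S→C 5·5=25, T→D 7·7=49, U→A 3·24=72, V→B 2·22=44. Service 362; fixed 694; total 1056.

Total cost: 1056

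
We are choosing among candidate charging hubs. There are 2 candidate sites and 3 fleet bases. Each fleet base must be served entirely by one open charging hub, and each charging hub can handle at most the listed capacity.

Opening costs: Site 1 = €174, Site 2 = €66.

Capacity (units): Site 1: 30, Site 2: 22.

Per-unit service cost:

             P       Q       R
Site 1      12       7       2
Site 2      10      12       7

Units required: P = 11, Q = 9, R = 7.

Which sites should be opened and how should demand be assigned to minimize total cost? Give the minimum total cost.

Minimum total cost: 383

Open {Site 1}: P→Site 1 12·11=132, Q→Site 1 7·9=63, R→Site 1 2·7=14.
Loads: Site 1 carries 27/30. Service 209; fixed 174; total 383.
Next best feasible plan costs 427.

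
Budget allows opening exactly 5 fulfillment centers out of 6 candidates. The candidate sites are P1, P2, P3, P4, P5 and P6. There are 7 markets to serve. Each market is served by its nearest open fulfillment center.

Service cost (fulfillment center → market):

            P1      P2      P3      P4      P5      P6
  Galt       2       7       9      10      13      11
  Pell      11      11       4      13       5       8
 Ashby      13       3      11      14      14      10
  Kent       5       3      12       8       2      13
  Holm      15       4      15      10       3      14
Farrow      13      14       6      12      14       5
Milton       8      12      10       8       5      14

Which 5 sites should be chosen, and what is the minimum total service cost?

With exactly 5 open, each market uses its cheapest among the chosen.
{P1, P2, P3, P5, P6}: Galt→P1 2, Pell→P3 4, Ashby→P2 3, Kent→P5 2, Holm→P5 3, Farrow→P6 5, Milton→P5 5. Service cost 24.
{P1, P2, P3, P4, P5}: service cost 25
{P1, P2, P4, P5, P6}: service cost 25
Among all 6 size-5 choices, {P1, P2, P3, P5, P6} is lowest.

Choose P1, P2, P3, P5 and P6; total service cost 24.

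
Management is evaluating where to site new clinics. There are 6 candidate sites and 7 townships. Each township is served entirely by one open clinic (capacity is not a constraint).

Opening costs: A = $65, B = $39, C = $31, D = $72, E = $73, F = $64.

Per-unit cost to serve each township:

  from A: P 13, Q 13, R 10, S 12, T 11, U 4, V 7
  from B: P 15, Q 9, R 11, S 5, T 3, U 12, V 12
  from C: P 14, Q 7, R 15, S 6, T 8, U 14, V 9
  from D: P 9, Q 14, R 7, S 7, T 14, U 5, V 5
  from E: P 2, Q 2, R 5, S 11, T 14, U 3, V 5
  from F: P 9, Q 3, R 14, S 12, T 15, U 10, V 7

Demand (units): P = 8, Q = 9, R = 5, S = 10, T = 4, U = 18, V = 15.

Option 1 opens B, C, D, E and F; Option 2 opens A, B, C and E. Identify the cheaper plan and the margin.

Option 2 is cheaper by 71.

Option 1: {B, C, D, E, F}: P→E 2·8=16, Q→E 2·9=18, R→E 5·5=25, S→B 5·10=50, T→B 3·4=12, U→E 3·18=54, V→D 5·15=75. Service 250; fixed 279; total 529.
Option 2: {A, B, C, E}: P→E 2·8=16, Q→E 2·9=18, R→E 5·5=25, S→B 5·10=50, T→B 3·4=12, U→E 3·18=54, V→E 5·15=75. Service 250; fixed 208; total 458.
Difference: |529 − 458| = 71.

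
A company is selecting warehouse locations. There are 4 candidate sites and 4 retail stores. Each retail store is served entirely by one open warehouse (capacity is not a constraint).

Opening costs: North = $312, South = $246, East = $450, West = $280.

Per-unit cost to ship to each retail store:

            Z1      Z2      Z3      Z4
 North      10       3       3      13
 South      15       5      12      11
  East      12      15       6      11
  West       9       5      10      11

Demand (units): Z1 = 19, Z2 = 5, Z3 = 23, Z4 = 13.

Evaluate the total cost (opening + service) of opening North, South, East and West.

Each retail store is assigned to its cheapest site among the open ones.
{North, South, East, West}: Z1→West 9·19=171, Z2→North 3·5=15, Z3→North 3·23=69, Z4→South 11·13=143. Service 398; fixed 1288; total 1686.

Total cost: 1686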